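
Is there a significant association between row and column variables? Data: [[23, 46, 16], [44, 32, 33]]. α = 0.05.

χ² = 12.211. df = 2, critical = 5.991. Reject H₀. Variables are dependent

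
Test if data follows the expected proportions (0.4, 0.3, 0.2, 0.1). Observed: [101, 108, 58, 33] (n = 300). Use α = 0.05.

Expected: [120.0, 90.0, 60.0, 30.0]. χ² = 6.975. df = 3, critical = 7.815. Fail to reject H₀.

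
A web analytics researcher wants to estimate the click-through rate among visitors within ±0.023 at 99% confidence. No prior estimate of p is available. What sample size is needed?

Conservative approach: use p = 0.5 (maximizes p(1-p) = 0.25). n = z²(0.25)/E² = 2.576²×0.25/0.023² = 3136.0 → n = 3136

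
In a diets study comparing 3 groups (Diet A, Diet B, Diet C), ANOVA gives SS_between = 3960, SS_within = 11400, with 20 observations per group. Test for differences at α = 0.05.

df_between = 2, df_within = 57. F = MS_between/MS_within = 1980.0/200.0 = 9.9. F_crit ≈ 3.159. Reject H₀. At least one mean differs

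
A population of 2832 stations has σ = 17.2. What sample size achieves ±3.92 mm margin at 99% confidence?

Without FPC: n₀ = (2.576×17.2/3.92)² = 127.755. With FPC: n = n₀N/(n₀+N-1) = 122.3 → n = 123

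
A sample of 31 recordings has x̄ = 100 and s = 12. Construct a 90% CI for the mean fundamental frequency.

CI = x̄ ± t*(s/√n) = 100 ± 1.697(12/√31) = (96.34, 103.66)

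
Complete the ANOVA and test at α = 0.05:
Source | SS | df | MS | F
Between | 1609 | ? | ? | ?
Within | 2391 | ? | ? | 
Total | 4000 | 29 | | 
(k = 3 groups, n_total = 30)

df_between = 2, df_within = 27. MS_between = 804.5, MS_within = 88.56. F = 9.085, F_crit ≈ 3.354. Reject H₀.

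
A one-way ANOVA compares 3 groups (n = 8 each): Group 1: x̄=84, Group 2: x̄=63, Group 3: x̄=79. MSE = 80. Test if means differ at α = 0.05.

Grand mean = 75.33. SS_between = 1925.33, MS_between = 962.67. F = 12.033, F_crit ≈ 3.467. Reject H₀.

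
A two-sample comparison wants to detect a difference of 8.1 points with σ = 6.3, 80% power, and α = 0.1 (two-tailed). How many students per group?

n per group = 2(z_α/2 + z_β)²σ²/d² = 2×(1.645 + 0.84)²×6.3²/8.1² = 7.5 → n = 8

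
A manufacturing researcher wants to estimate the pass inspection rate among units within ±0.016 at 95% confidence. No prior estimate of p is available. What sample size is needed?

Conservative approach: use p = 0.5 (maximizes p(1-p) = 0.25). n = z²(0.25)/E² = 1.96²×0.25/0.016² = 3751.6 → n = 3752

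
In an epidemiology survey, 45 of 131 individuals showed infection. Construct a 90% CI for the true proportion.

p̂ = 0.344. CI = p̂ ± z*√(p̂(1-p̂)/n) = (0.275, 0.412)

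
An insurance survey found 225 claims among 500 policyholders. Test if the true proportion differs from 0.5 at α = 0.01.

p̂ = 0.45, p₀ = 0.5. z = (p̂ - p₀)/√(p₀(1-p₀)/n) = -2.236. Critical: ±2.576. Fail to reject H₀.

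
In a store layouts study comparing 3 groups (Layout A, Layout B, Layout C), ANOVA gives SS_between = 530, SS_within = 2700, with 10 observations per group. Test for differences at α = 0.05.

df_between = 2, df_within = 27. F = MS_between/MS_within = 265.0/100.0 = 2.65. F_crit ≈ 3.354. Fail to reject H₀.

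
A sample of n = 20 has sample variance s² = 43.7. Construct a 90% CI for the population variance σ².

df = 19. χ²_{0.05} = 30.144, χ²_{0.95} = 10.117. CI for σ² = ((n-1)s²/χ²_{α/2}, (n-1)s²/χ²_{1-α/2}) = (19·43.7/30.144, 19·43.7/10.117) = (27.54, 82.07)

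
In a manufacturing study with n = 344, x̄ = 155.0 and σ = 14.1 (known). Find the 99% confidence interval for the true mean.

CI = x̄ ± z*(σ/√n) = 155.0 ± 2.576(14.1/√344) = 155.0 ± 1.96 = (153.04, 156.96)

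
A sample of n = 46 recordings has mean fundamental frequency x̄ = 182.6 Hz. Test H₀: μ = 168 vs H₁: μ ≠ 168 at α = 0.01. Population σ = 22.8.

z = (x̄ - μ₀)/(σ/√n) = (182.6 - 168)/(22.8/√46) = 4.343. Critical value: ±2.576. Since |4.343| > 2.576, Reject H₀.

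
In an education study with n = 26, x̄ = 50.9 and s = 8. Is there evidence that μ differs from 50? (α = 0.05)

t = (x̄ - μ₀)/(s/√n) = (50.9 - 50)/(8/√26) = 0.574. df = 25, critical t = ±2.06. Fail to reject H₀.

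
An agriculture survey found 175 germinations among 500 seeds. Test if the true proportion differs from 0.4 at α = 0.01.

p̂ = 0.35, p₀ = 0.4. z = (p̂ - p₀)/√(p₀(1-p₀)/n) = -2.282. Critical: ±2.576. Fail to reject H₀.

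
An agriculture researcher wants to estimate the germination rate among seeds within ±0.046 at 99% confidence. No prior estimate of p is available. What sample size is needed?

Conservative approach: use p = 0.5 (maximizes p(1-p) = 0.25). n = z²(0.25)/E² = 2.576²×0.25/0.046² = 784.0 → n = 784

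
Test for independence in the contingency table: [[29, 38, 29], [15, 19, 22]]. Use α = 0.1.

χ² = 1.313. df = 2, critical = 4.605. Fail to reject H₀. No evidence of dependence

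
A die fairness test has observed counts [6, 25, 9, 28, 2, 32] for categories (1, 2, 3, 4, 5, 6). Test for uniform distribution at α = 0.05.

Expected = 17 each. χ² = Σ(O-E)²/E = 48.235. df = 5, critical value = 11.07. Reject H₀.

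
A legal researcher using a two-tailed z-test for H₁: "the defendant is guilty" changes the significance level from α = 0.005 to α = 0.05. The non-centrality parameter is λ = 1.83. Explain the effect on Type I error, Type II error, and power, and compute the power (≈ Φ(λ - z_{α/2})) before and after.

Increasing α from 0.005 to 0.05:
• Type I error rate increases (α is the Type I rate by definition).
• Critical value moves from z_{α/2} = 2.807 to 1.96, so power = Φ(λ - z_{α/2}) goes from Φ(1.83 - 2.807) = 0.164 to Φ(1.83 - 1.96) = 0.448.
• Type II error rate β = 1 - power therefore decreases (0.836 → 0.552).
Appropriate when false negatives are costly — here, acquitting a guilty person.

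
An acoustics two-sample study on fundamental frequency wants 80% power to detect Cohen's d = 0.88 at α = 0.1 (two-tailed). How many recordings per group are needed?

z_{α/2} = 1.645, z_β = Φ⁻¹(0.8) = 0.842. For large effect (d = 0.88): n per group = 2(z_{α/2} + z_β)²/d² = 2(1.645 + 0.842)²/0.88² = 16.0 → 16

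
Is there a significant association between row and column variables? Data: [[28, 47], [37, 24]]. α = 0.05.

χ² = 7.333. df = 1, critical = 3.841. Reject H₀. Variables are dependent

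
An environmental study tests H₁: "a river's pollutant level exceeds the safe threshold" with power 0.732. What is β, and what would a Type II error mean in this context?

β = 1 - power = 1 - 0.732 = 0.268. A Type II error is failing to reject H₀ when H₀ is false (false negative) — here, failing to conclude that a river's pollutant level exceeds the safe threshold when in fact it is true. Consequence: allowing unsafe pollution to continue.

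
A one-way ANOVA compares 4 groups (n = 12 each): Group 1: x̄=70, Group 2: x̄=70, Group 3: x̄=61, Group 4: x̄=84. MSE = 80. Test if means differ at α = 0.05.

Grand mean = 71.25. SS_between = 3249.0, MS_between = 1083.0. F = 13.537, F_crit ≈ 2.816. Reject H₀.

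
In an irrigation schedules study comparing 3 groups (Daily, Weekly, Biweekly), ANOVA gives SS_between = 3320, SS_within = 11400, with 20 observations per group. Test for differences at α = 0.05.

df_between = 2, df_within = 57. F = MS_between/MS_within = 1660.0/200.0 = 8.3. F_crit ≈ 3.159. Reject H₀. At least one mean differs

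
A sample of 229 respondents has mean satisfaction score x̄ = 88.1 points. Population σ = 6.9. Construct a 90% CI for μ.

CI = x̄ ± z*(σ/√n) = 88.1 ± 1.645(6.9/√229) = 88.1 ± 0.75 = (87.35, 88.85)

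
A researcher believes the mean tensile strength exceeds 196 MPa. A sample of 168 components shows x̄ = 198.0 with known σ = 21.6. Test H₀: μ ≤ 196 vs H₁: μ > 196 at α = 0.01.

z = 1.2. Critical value: 2.33. Fail to reject H₀.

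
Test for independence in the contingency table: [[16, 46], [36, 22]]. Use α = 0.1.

χ² = 16.047. df = 1, critical = 2.706. Reject H₀. Variables are dependent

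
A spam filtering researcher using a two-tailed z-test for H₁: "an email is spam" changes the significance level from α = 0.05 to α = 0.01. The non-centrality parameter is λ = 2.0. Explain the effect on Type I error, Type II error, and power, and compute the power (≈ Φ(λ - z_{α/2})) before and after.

Decreasing α from 0.05 to 0.01:
• Type I error rate decreases (α is the Type I rate by definition).
• Critical value moves from z_{α/2} = 1.96 to 2.576, so power = Φ(λ - z_{α/2}) goes from Φ(2.0 - 1.96) = 0.516 to Φ(2.0 - 2.576) = 0.282.
• Type II error rate β = 1 - power therefore increases (0.484 → 0.718).
Appropriate when false positives are costly — here, a legitimate email is sent to the spam folder and the user misses it.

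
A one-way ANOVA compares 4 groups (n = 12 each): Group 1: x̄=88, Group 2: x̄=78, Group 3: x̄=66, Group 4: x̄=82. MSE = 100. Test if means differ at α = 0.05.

Grand mean = 78.5. SS_between = 3108.0, MS_between = 1036.0. F = 10.36, F_crit ≈ 2.816. Reject H₀.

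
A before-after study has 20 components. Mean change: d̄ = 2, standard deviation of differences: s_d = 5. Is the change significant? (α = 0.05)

t = d̄/(s_d/√n) = 2/(5/√20) = 1.789. df = 19, critical t = ±2.093. Fail to reject H₀.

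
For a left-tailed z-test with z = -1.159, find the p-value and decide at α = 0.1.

p = P(Z < -1.159) = Φ(-1.159) ≈ 0.1232. Since p ≥ 0.1, fail to reject H₀ (not significant) at α = 0.1.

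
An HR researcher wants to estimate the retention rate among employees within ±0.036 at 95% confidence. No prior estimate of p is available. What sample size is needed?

Conservative approach: use p = 0.5 (maximizes p(1-p) = 0.25). n = z²(0.25)/E² = 1.96²×0.25/0.036² = 741.05 → n = 742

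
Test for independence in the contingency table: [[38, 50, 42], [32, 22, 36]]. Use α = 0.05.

χ² = 4.749. df = 2, critical = 5.991. Fail to reject H₀. No evidence of dependence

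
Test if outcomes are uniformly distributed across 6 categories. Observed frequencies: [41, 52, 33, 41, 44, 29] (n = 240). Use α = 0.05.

Expected = 40 each. χ² = Σ(O-E)²/E = 8.3. df = 5, critical value = 11.07. Fail to reject H₀.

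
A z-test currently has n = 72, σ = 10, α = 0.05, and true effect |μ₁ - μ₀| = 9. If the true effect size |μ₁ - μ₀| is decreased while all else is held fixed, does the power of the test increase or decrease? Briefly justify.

Power decreases: a smaller true effect decreases the non-centrality λ = |μ₁ - μ₀|/(σ/√n).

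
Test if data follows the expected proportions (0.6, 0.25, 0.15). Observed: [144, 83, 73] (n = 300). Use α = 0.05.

Expected: [180.0, 75.0, 45.0]. χ² = 25.476. df = 2, critical = 5.991. Reject H₀.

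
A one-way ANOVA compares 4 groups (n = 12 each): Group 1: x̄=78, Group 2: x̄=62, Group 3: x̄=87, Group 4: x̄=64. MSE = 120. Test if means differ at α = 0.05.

Grand mean = 72.75. SS_between = 5073.0, MS_between = 1691.0. F = 14.092, F_crit ≈ 2.816. Reject H₀.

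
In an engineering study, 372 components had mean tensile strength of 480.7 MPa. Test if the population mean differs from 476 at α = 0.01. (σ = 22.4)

z = (x̄ - μ₀)/(σ/√n) = (480.7 - 476)/(22.4/√372) = 4.047. Critical value: ±2.576. Since |4.047| > 2.576, Reject H₀.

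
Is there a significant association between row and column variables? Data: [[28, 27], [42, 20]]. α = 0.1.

χ² = 3.436. df = 1, critical = 2.706. Reject H₀. Variables are dependent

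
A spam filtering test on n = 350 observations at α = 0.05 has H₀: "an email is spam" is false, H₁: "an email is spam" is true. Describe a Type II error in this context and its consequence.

Type II error: failing to reject H₀ when it is false — concluding that an email is spam is not supported when in fact it is. Consequence: a spam email lands in the inbox.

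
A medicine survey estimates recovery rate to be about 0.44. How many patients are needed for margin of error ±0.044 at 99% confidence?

n = z²p(1-p)/E² = 2.576²×0.44×0.56/0.044² = 844.6 → n = 845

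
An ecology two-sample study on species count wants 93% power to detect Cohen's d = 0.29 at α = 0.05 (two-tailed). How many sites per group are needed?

z_{α/2} = 1.96, z_β = Φ⁻¹(0.93) = 1.476. For small effect (d = 0.29): n per group = 2(z_{α/2} + z_β)²/d² = 2(1.96 + 1.476)²/0.29² = 280.8 → 281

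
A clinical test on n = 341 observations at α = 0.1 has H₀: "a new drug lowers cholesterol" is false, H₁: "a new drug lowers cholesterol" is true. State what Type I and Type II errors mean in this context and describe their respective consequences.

Type I (false positive): concluding that a new drug lowers cholesterol when it is not — approving an ineffective drug — patients take a useless medication and may skip effective alternatives. Type II (false negative): failing to conclude that a new drug lowers cholesterol when it is — shelving an effective drug — patients miss out on a treatment that would have helped. Which is costlier depends on domain priorities and is a judgement call rather than a statistical fact.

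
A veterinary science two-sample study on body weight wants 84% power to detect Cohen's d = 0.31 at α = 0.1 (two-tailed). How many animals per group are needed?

z_{α/2} = 1.645, z_β = Φ⁻¹(0.84) = 0.994. For small effect (d = 0.31): n per group = 2(z_{α/2} + z_β)²/d² = 2(1.645 + 0.994)²/0.31² = 144.9 → 145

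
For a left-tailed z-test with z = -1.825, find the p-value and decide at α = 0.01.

p = P(Z < -1.825) = Φ(-1.825) ≈ 0.034. Since p ≥ 0.01, fail to reject H₀ (not significant) at α = 0.01.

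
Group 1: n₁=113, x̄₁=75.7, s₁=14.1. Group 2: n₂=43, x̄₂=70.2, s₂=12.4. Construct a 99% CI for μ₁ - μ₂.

Difference = 5.5. SE = √(14.1²/113 + 12.4²/43) = 2.31. CI = (-0.45, 11.45)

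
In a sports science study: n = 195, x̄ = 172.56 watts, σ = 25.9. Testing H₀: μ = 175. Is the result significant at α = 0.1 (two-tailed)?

z = (172.56 - 175)/(25.9/√195) = -1.316. Since |z| ≤ 1.645, not significant at α = 0.1.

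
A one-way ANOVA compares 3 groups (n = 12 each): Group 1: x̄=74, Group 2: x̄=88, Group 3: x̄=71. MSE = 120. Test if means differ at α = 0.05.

Grand mean = 77.67. SS_between = 1976.0, MS_between = 988.0. F = 8.233, F_crit ≈ 3.285. Reject H₀.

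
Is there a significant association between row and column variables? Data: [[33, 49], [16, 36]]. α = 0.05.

χ² = 1.232. df = 1, critical = 3.841. Fail to reject H₀. No evidence of dependence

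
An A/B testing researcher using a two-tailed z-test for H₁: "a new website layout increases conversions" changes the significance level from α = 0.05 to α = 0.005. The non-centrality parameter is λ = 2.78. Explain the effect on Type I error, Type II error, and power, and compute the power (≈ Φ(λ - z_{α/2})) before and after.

Decreasing α from 0.05 to 0.005:
• Type I error rate decreases (α is the Type I rate by definition).
• Critical value moves from z_{α/2} = 1.96 to 2.807, so power = Φ(λ - z_{α/2}) goes from Φ(2.78 - 1.96) = 0.794 to Φ(2.78 - 2.807) = 0.489.
• Type II error rate β = 1 - power therefore increases (0.206 → 0.511).
Appropriate when false positives are costly — here, rolling out a layout that doesn't actually help — wasted engineering effort.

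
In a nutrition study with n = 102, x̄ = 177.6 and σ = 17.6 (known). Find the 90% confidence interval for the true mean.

CI = x̄ ± z*(σ/√n) = 177.6 ± 1.645(17.6/√102) = 177.6 ± 2.87 = (174.73, 180.47)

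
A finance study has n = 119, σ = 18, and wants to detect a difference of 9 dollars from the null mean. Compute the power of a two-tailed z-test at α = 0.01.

SE = σ/√n = 18/√119 = 1.65. Non-centrality λ = d/SE = 9/1.65 = 5.454. Power ≈ Φ(λ - z_{α/2}) = Φ(5.454 - 2.576) = Φ(2.878) = 0.998.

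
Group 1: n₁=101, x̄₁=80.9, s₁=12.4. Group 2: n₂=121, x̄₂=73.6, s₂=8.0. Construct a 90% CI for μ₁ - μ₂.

Difference = 7.3. SE = √(12.4²/101 + 8.0²/121) = 1.432. CI = (4.94, 9.66)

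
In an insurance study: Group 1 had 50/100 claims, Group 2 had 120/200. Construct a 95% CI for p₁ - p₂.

p̂₁ = 0.5, p̂₂ = 0.6. Difference = -0.1. CI = (-0.219, 0.019)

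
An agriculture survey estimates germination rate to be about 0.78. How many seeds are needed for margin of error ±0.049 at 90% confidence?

n = z²p(1-p)/E² = 1.645²×0.78×0.22/0.049² = 193.4 → n = 194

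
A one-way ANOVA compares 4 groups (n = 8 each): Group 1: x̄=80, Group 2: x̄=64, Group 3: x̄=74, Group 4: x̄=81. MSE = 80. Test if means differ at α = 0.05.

Grand mean = 74.75. SS_between = 1462.0, MS_between = 487.33. F = 6.092, F_crit ≈ 2.947. Reject H₀.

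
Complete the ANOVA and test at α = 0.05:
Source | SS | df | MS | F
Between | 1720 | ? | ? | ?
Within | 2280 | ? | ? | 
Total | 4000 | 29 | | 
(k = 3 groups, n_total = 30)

df_between = 2, df_within = 27. MS_between = 860.0, MS_within = 84.44. F = 10.184, F_crit ≈ 3.354. Reject H₀.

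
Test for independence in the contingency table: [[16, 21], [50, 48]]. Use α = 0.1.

χ² = 0.65. df = 1, critical = 2.706. Fail to reject H₀. No evidence of dependence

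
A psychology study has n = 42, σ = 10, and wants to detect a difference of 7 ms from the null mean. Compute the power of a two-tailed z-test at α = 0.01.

SE = σ/√n = 10/√42 = 1.543. Non-centrality λ = d/SE = 7/1.543 = 4.537. Power ≈ Φ(λ - z_{α/2}) = Φ(4.537 - 2.576) = Φ(1.961) = 0.975.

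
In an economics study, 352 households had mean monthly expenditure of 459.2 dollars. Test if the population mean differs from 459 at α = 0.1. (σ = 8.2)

z = (x̄ - μ₀)/(σ/√n) = (459.2 - 459)/(8.2/√352) = 0.458. Critical value: ±1.645. Since |0.458| ≤ 1.645, Fail to reject H₀.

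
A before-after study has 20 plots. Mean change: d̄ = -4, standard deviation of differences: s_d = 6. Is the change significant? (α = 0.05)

t = d̄/(s_d/√n) = -4/(6/√20) = -2.981. df = 19, critical t = ±2.093. Reject H₀.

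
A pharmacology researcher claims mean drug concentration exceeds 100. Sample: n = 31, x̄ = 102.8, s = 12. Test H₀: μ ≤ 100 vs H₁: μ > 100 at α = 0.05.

t = (102.8 - 100)/(12/√31) = 1.299, df = 30. Critical t = 1.697. Fail to reject H₀.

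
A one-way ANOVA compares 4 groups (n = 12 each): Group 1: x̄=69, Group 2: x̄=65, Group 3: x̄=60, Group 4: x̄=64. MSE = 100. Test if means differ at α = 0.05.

Grand mean = 64.5. SS_between = 492.0, MS_between = 164.0. F = 1.64, F_crit ≈ 2.816. Fail to reject H₀.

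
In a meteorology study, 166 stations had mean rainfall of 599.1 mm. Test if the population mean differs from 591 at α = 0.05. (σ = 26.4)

z = (x̄ - μ₀)/(σ/√n) = (599.1 - 591)/(26.4/√166) = 3.953. Critical value: ±1.96. Since |3.953| > 1.96, Reject H₀.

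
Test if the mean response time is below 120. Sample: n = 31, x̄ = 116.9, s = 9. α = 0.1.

t = (116.9 - 120)/(9/√31) = -1.918, df = 30. Critical t = -1.31. Reject H₀.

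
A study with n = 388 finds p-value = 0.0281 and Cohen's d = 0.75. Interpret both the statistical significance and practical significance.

Statistically significant (p = 0.0281 < 0.05). Cohen's d = 0.75 indicates a medium effect size. Both statistical and practical significance should be considered.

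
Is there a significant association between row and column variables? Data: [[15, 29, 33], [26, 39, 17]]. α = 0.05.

χ² = 9.394. df = 2, critical = 5.991. Reject H₀. Variables are dependent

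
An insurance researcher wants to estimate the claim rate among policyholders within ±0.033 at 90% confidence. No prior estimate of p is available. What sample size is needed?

Conservative approach: use p = 0.5 (maximizes p(1-p) = 0.25). n = z²(0.25)/E² = 1.645²×0.25/0.033² = 621.2 → n = 622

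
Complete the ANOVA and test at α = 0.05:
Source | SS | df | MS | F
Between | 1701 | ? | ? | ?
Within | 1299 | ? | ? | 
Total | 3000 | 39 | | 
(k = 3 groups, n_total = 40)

df_between = 2, df_within = 37. MS_between = 850.5, MS_within = 35.11. F = 24.225, F_crit ≈ 3.252. Reject H₀.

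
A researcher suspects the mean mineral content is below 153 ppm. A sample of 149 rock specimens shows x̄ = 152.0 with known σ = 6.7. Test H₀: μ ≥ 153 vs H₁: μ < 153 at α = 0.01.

z = -1.822. Critical value: -2.33. Fail to reject H₀.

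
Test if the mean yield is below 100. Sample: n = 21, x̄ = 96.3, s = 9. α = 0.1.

t = (96.3 - 100)/(9/√21) = -1.884, df = 20. Critical t = -1.325. Reject H₀.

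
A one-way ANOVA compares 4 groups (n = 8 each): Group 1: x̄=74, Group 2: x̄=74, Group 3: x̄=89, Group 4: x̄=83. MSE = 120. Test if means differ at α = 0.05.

Grand mean = 80.0. SS_between = 1296.0, MS_between = 432.0. F = 3.6, F_crit ≈ 2.947. Reject H₀.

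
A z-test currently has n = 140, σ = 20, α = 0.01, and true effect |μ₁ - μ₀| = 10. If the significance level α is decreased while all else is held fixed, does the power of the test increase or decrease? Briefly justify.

Power decreases: a smaller α raises the critical value, so less of the H₁ sampling distribution falls in the rejection region.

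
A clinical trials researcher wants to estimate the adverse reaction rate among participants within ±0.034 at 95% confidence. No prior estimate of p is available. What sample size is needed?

Conservative approach: use p = 0.5 (maximizes p(1-p) = 0.25). n = z²(0.25)/E² = 1.96²×0.25/0.034² = 830.8 → n = 831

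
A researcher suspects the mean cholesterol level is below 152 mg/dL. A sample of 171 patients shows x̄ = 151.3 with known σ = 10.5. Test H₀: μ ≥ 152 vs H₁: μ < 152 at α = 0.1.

z = -0.872. Critical value: -1.28. Fail to reject H₀.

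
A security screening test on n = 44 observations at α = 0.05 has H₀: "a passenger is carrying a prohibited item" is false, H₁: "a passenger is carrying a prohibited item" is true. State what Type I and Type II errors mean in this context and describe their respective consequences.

Type I (false positive): concluding that a passenger is carrying a prohibited item when it is not — detaining an innocent passenger — delay and inconvenience. Type II (false negative): failing to conclude that a passenger is carrying a prohibited item when it is — letting a prohibited item through — security breach. Which is costlier depends on domain priorities and is a judgement call rather than a statistical fact.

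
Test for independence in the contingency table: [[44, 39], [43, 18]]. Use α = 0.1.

χ² = 4.492. df = 1, critical = 2.706. Reject H₀. Variables are dependent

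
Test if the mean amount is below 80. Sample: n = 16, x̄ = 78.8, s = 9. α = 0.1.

t = (78.8 - 80)/(9/√16) = -0.533, df = 15. Critical t = -1.341. Fail to reject H₀.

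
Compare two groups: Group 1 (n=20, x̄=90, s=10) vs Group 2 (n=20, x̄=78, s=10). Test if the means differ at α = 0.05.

Pooled sp = 10.0. t = 3.795, df = 38. Critical t = ±2.024. Reject H₀.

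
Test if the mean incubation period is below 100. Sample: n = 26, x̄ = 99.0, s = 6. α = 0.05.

t = (99.0 - 100)/(6/√26) = -0.85, df = 25. Critical t = -1.708. Fail to reject H₀.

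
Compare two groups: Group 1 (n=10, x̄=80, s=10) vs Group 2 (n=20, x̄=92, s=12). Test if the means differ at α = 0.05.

Pooled sp = 11.4. t = -2.719, df = 28. Critical t = ±2.048. Reject H₀.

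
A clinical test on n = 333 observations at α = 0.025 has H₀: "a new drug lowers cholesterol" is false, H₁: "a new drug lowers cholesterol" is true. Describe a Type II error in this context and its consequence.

Type II error: failing to reject H₀ when it is false — concluding that a new drug lowers cholesterol is not supported when in fact it is. Consequence: shelving an effective drug — patients miss out on a treatment that would have helped.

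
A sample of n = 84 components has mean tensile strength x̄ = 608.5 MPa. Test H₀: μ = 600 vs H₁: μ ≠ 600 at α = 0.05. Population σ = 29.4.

z = (x̄ - μ₀)/(σ/√n) = (608.5 - 600)/(29.4/√84) = 2.65. Critical value: ±1.96. Since |2.65| > 1.96, Reject H₀.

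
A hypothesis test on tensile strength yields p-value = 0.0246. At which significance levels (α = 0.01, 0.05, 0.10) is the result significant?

p = 0.0246. Significant at: α = 0.05, 0.1.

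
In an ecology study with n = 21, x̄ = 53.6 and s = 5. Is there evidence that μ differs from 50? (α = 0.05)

t = (x̄ - μ₀)/(s/√n) = (53.6 - 50)/(5/√21) = 3.299. df = 20, critical t = ±2.086. Reject H₀.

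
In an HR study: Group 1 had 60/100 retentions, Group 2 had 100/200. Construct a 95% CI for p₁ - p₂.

p̂₁ = 0.6, p̂₂ = 0.5. Difference = 0.1. CI = (-0.018, 0.218)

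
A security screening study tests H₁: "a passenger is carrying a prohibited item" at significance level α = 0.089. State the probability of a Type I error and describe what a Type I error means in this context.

P(Type I error) = α = 0.089. A Type I error is rejecting H₀ when H₀ is actually true (false positive) — here, concluding that a passenger is carrying a prohibited item when in fact this is not the case. Consequence: detaining an innocent passenger — delay and inconvenience.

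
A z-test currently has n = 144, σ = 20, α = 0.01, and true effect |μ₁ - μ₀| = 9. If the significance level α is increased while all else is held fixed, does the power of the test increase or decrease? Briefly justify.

Power increases: a larger α lowers the critical value, so more of the H₁ sampling distribution falls in the rejection region.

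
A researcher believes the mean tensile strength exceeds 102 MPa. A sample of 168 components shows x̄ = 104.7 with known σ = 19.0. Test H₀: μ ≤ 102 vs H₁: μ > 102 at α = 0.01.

z = 1.842. Critical value: 2.33. Fail to reject H₀.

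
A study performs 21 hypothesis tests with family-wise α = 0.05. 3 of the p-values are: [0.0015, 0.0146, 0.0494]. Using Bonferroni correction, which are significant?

Bonferroni α = 0.05/21 = 0.00238. Significant p-values: [0.0015]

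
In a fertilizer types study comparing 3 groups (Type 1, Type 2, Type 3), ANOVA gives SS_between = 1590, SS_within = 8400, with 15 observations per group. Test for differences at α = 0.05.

df_between = 2, df_within = 42. F = MS_between/MS_within = 795.0/200.0 = 3.975. F_crit ≈ 3.22. Reject H₀. At least one mean differs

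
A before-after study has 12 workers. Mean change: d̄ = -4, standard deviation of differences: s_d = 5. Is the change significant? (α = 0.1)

t = d̄/(s_d/√n) = -4/(5/√12) = -2.771. df = 11, critical t = ±1.796. Reject H₀.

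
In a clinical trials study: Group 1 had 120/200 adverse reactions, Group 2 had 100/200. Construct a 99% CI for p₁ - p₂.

p̂₁ = 0.6, p̂₂ = 0.5. Difference = 0.1. CI = (-0.028, 0.228)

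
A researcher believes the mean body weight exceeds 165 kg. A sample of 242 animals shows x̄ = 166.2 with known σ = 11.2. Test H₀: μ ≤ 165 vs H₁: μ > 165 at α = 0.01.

z = 1.667. Critical value: 2.33. Fail to reject H₀.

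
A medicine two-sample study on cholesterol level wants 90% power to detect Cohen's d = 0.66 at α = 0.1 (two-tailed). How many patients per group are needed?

z_{α/2} = 1.645, z_β = Φ⁻¹(0.9) = 1.282. For medium effect (d = 0.66): n per group = 2(z_{α/2} + z_β)²/d² = 2(1.645 + 1.282)²/0.66² = 39.3 → 40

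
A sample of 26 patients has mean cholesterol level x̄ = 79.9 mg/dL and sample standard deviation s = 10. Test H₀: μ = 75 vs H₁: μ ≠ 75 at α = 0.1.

t = (x̄ - μ₀)/(s/√n) = (79.9 - 75)/(10/√26) = 2.499. df = 25, critical t = ±1.708. Reject H₀.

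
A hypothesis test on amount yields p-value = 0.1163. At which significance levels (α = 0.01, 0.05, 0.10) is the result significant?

p = 0.1163. Not significant at any of the given levels.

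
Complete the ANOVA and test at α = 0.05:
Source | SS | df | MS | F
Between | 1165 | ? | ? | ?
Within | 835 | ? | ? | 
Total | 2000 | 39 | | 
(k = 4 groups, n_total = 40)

df_between = 3, df_within = 36. MS_between = 388.33, MS_within = 23.19. F = 16.743, F_crit ≈ 2.866. Reject H₀.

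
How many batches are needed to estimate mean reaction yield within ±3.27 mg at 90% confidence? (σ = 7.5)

n = (z*σ/E)² = (1.645×7.5/3.27)² = 14.2 → n = 15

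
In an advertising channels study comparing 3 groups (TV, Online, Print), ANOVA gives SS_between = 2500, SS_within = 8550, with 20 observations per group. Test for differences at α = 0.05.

df_between = 2, df_within = 57. F = MS_between/MS_within = 1250.0/150.0 = 8.333. F_crit ≈ 3.159. Reject H₀. At least one mean differs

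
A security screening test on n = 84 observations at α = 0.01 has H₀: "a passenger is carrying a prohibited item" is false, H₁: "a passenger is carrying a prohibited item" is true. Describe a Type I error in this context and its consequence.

Type I error: rejecting H₀ when it is true — concluding that a passenger is carrying a prohibited item when in fact it is not. Consequence: detaining an innocent passenger — delay and inconvenience.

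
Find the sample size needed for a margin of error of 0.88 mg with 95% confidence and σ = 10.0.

n = (z*σ/E)² = (1.96×10.0/0.88)² = 496.1 → n = 497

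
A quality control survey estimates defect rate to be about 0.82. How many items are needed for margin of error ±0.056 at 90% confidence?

n = z²p(1-p)/E² = 1.645²×0.82×0.18/0.056² = 127.4 → n = 128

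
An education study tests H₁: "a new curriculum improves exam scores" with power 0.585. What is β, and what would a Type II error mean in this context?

β = 1 - power = 1 - 0.585 = 0.415. A Type II error is failing to reject H₀ when H₀ is false (false negative) — here, failing to conclude that a new curriculum improves exam scores when in fact it is true. Consequence: keeping the old curriculum when the new one would have helped students.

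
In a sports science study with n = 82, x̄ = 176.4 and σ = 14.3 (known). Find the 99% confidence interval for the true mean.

CI = x̄ ± z*(σ/√n) = 176.4 ± 2.576(14.3/√82) = 176.4 ± 4.07 = (172.33, 180.47)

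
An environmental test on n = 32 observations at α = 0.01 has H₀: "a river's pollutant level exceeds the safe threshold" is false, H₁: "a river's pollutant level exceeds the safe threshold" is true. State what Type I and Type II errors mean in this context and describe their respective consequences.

Type I (false positive): concluding that a river's pollutant level exceeds the safe threshold when it is not — shutting down a compliant factory unnecessarily. Type II (false negative): failing to conclude that a river's pollutant level exceeds the safe threshold when it is — allowing unsafe pollution to continue. Which is costlier depends on domain priorities and is a judgement call rather than a statistical fact.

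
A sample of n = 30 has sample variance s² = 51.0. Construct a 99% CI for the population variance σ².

df = 29. χ²_{0.005} = 52.336, χ²_{0.995} = 13.121. CI for σ² = ((n-1)s²/χ²_{α/2}, (n-1)s²/χ²_{1-α/2}) = (29·51.0/52.336, 29·51.0/13.121) = (28.26, 112.72)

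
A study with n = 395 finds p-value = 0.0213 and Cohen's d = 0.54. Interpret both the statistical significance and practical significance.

Statistically significant (p = 0.0213 < 0.05). Cohen's d = 0.54 indicates a medium effect size. Both statistical and practical significance should be considered.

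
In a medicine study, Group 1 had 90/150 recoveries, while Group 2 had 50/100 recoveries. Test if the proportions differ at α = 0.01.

p̂₁ = 0.6, p̂₂ = 0.5, pooled p̂ = 0.56. z = 1.56. Critical: ±2.576. Fail to reject H₀.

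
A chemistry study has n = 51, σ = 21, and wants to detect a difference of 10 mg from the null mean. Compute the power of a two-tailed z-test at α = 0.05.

SE = σ/√n = 21/√51 = 2.941. Non-centrality λ = d/SE = 10/2.941 = 3.401. Power ≈ Φ(λ - z_{α/2}) = Φ(3.401 - 1.96) = Φ(1.441) = 0.925.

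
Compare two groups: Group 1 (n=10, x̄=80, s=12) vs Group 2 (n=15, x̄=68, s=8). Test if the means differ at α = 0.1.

Pooled sp = 9.76. t = 3.011, df = 23. Critical t = ±1.714. Reject H₀.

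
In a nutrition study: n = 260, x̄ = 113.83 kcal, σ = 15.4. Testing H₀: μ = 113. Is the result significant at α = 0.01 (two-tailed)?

z = (113.83 - 113)/(15.4/√260) = 0.869. Since |z| ≤ 2.576, not significant at α = 0.01.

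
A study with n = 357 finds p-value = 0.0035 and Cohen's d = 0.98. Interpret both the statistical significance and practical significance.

Statistically significant (p = 0.0035 < 0.05). Cohen's d = 0.98 indicates a large effect size. Both statistical and practical significance should be considered.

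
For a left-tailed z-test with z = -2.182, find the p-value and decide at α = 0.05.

p = P(Z < -2.182) = Φ(-2.182) ≈ 0.0146. Since p < 0.05, reject H₀ (significant) at α = 0.05.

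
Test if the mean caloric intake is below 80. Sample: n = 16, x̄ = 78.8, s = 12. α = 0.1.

t = (78.8 - 80)/(12/√16) = -0.4, df = 15. Critical t = -1.341. Fail to reject H₀.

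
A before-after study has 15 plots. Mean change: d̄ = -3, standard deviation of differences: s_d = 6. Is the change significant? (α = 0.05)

t = d̄/(s_d/√n) = -3/(6/√15) = -1.936. df = 14, critical t = ±2.145. Fail to reject H₀.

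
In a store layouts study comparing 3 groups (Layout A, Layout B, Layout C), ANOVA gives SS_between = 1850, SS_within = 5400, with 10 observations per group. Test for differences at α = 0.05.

df_between = 2, df_within = 27. F = MS_between/MS_within = 925.0/200.0 = 4.625. F_crit ≈ 3.354. Reject H₀. At least one mean differs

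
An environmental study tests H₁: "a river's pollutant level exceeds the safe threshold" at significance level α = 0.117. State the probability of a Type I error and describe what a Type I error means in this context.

P(Type I error) = α = 0.117. A Type I error is rejecting H₀ when H₀ is actually true (false positive) — here, concluding that a river's pollutant level exceeds the safe threshold when in fact this is not the case. Consequence: shutting down a compliant factory unnecessarily.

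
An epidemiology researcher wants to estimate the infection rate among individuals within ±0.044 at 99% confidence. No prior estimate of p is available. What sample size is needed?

Conservative approach: use p = 0.5 (maximizes p(1-p) = 0.25). n = z²(0.25)/E² = 2.576²×0.25/0.044² = 856.9 → n = 857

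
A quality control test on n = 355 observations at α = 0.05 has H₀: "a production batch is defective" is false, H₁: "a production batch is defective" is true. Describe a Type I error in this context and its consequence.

Type I error: rejecting H₀ when it is true — concluding that a production batch is defective when in fact it is not. Consequence: scrapping a good batch — wasted material and cost for no reason.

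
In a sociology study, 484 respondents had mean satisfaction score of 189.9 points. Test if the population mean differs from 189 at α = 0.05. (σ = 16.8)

z = (x̄ - μ₀)/(σ/√n) = (189.9 - 189)/(16.8/√484) = 1.179. Critical value: ±1.96. Since |1.179| ≤ 1.96, Fail to reject H₀.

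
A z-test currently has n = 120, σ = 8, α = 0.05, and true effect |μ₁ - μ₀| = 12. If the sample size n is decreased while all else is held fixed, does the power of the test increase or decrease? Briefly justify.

Power decreases: a smaller n inflates the standard error σ/√n, pulling the sampling distribution under H₁ back toward the critical value.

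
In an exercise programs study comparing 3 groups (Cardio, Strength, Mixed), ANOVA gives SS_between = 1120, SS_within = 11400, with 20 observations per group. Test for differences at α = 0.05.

df_between = 2, df_within = 57. F = MS_between/MS_within = 560.0/200.0 = 2.8. F_crit ≈ 3.159. Fail to reject H₀.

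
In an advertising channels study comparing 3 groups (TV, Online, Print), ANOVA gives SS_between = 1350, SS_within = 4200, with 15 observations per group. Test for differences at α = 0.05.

df_between = 2, df_within = 42. F = MS_between/MS_within = 675.0/100.0 = 6.75. F_crit ≈ 3.22. Reject H₀. At least one mean differs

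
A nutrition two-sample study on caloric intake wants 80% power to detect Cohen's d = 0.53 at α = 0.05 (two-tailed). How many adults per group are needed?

z_{α/2} = 1.96, z_β = Φ⁻¹(0.8) = 0.842. For medium effect (d = 0.53): n per group = 2(z_{α/2} + z_β)²/d² = 2(1.96 + 0.842)²/0.53² = 55.9 → 56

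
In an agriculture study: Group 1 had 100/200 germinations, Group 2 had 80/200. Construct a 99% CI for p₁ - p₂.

p̂₁ = 0.5, p̂₂ = 0.4. Difference = 0.1. CI = (-0.028, 0.228)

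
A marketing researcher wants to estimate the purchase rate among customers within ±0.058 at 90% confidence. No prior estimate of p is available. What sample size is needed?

Conservative approach: use p = 0.5 (maximizes p(1-p) = 0.25). n = z²(0.25)/E² = 1.645²×0.25/0.058² = 201.1 → n = 202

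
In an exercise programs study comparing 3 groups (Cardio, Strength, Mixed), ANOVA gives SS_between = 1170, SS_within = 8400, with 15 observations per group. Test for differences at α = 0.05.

df_between = 2, df_within = 42. F = MS_between/MS_within = 585.0/200.0 = 2.925. F_crit ≈ 3.22. Fail to reject H₀.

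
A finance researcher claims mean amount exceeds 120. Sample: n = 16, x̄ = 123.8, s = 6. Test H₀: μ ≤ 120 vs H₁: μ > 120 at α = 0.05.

t = (123.8 - 120)/(6/√16) = 2.533, df = 15. Critical t = 1.753. Reject H₀.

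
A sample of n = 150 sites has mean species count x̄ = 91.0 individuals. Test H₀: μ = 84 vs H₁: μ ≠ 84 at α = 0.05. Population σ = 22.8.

z = (x̄ - μ₀)/(σ/√n) = (91.0 - 84)/(22.8/√150) = 3.76. Critical value: ±1.96. Since |3.76| > 1.96, Reject H₀.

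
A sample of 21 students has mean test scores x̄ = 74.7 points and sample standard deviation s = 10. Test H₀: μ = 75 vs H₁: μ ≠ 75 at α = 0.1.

t = (x̄ - μ₀)/(s/√n) = (74.7 - 75)/(10/√21) = -0.137. df = 20, critical t = ±1.725. Fail to reject H₀.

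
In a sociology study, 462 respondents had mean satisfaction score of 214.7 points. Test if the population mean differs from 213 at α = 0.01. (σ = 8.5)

z = (x̄ - μ₀)/(σ/√n) = (214.7 - 213)/(8.5/√462) = 4.299. Critical value: ±2.576. Since |4.299| > 2.576, Reject H₀.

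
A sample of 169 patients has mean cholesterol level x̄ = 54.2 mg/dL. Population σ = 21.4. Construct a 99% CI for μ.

CI = x̄ ± z*(σ/√n) = 54.2 ± 2.576(21.4/√169) = 54.2 ± 4.24 = (49.96, 58.44)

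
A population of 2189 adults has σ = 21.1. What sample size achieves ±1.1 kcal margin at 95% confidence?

Without FPC: n₀ = (1.96×21.1/1.1)² = 1413.487. With FPC: n = n₀N/(n₀+N-1) = 859.1 → n = 860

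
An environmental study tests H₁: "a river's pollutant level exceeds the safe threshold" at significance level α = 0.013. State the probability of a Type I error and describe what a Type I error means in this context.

P(Type I error) = α = 0.013. A Type I error is rejecting H₀ when H₀ is actually true (false positive) — here, concluding that a river's pollutant level exceeds the safe threshold when in fact this is not the case. Consequence: shutting down a compliant factory unnecessarily.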